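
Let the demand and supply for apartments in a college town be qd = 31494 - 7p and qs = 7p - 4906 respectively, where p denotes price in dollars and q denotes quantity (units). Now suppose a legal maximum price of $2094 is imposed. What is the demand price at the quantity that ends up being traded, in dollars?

3106

Equilibrium: 31494 - 7p = 7p - 4906, so 36400 = 14p and p* = 2600, q* = 13294.
Because the ceiling (2094) lies below the market-clearing price, it is binding.
At p = 2094: qd = 31494 - 7·2094 = 16836 and qs = 7·2094 - 4906 = 9752.
Only 9752 units reach the market. On the demand curve, the marginal buyer's willingness to pay at q = 9752 is (31494 - 9752)/7 = 3106.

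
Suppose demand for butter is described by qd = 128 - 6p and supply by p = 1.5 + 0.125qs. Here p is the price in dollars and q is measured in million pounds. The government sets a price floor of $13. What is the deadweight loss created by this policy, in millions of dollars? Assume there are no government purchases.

Rearranging supply gives qs = 8p - 12. Setting quantity demanded equal to quantity supplied, 128 - 6p = 8p - 12, gives p* = 10 and q* = 68.
Since 13 > 10, the floor is binding.
At p = 13: qd = 128 - 6·13 = 50 and qs = 8·13 - 12 = 92.
Quantity traded falls to 50. At q = 50 the demand price is (128 - 50)/6 = 13 and the supply price is (12 + 50)/8 = 7.75.
Deadweight loss = ½ · (13 - 7.75) · (68 - 50) = ½ · 5.25 · 18 = 47.25.

47.25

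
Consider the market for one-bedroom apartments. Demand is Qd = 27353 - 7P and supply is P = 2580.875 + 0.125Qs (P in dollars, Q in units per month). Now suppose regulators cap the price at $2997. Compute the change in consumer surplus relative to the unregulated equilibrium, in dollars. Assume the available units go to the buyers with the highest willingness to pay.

487403

Rearranging supply gives Qs = 8P - 20647. Equilibrium: 27353 - 7P = 8P - 20647, so 48000 = 15P and P* = 3200, Q* = 4953.
The ceiling of 2997 is below the equilibrium price 3200, so it binds.
At P = 2997: Qd = 27353 - 7·2997 = 6374 and Qs = 8·2997 - 20647 = 3329.
Consumer surplus without the control is ½ · (27353/7 - 3200) · 4953 = 24532209/14.
With the ceiling, 3329 units are sold at 2997 (assume they go to the highest-value buyers). The demand price at Q = 3329 is 3432, so CS = ½ · [(27353/7 - 2997) + (3432 - 2997)] · 3329 = 31355851/14.
Change in consumer surplus = 31355851/14 - 24532209/14 = 487403.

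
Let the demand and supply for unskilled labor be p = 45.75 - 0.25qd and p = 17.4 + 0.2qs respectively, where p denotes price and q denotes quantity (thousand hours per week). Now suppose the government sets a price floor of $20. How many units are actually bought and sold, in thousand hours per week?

Rearranging demand gives qd = 183 - 4p; rearranging supply gives qs = 5p - 87. In a free market, 183 - 4p = 5p - 87 gives the equilibrium p* = 30, q* = 63.
The floor of 20 is below the equilibrium price 30, so it is not binding; the market clears at p* = 30, q* = 63.

63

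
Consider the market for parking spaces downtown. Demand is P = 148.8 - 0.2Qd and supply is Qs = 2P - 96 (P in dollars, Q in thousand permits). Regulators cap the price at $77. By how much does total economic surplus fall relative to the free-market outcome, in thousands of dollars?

2588.6

Rearranging demand gives Qd = 744 - 5P. Without the control the market clears where 744 - 5P = 2P - 96, i.e. P* = 120 and Q* = 144.
Because the ceiling (77) lies below the market-clearing price, it is binding.
At P = 77: Qd = 744 - 5·77 = 359 and Qs = 2·77 - 96 = 58.
Quantity traded falls to 58. At Q = 58 the demand price is (744 - 58)/5 = 137.2 and the supply price is (96 + 58)/2 = 77.
Deadweight loss = ½ · (137.2 - 77) · (144 - 58) = ½ · 60.2 · 86 = 2588.6.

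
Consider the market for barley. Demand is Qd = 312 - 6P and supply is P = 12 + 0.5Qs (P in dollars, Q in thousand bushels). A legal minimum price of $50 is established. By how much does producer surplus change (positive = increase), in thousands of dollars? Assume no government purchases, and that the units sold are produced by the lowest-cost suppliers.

Rearranging supply gives Qs = 2P - 24. Equilibrium: 312 - 6P = 2P - 24, so 336 = 8P and P* = 42, Q* = 60.
The floor of 50 is above the equilibrium price 42, so it binds.
At P = 50: Qd = 312 - 6·50 = 12 and Qs = 2·50 - 24 = 76.
Producer surplus without the control is ½ · (42 - 12) · 60 = 900.
With the floor, 12 units are sold at 50. The supply price at Q = 12 is 18, so PS = ½ · [(50 - 12) + (50 - 18)] · 12 = 420.
Change in producer surplus = 420 - 900 = -480.

-480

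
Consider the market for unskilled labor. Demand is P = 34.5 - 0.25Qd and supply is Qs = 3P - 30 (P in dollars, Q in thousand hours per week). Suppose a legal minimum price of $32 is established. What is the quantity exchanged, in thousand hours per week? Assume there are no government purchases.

Rearranging demand gives Qd = 138 - 4P. In a free market, 138 - 4P = 3P - 30 gives the equilibrium P* = 24, Q* = 42.
The floor of 32 is above the equilibrium price 24, so it binds.
At P = 32: Qd = 138 - 4·32 = 10 and Qs = 3·32 - 30 = 66.
The quantity actually transacted is the short side, demand: 10.

10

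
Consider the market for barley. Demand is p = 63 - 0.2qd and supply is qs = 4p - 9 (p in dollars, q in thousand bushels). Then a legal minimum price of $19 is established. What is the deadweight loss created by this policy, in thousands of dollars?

0

Rearranging demand gives qd = 315 - 5p. Equilibrium: 315 - 5p = 4p - 9, so 324 = 9p and p* = 36, q* = 135.
Since 19 is below p* = 36, the floor does not bind and the free-market outcome prevails.
Since the control does not bind, no trades are prevented and deadweight loss is zero.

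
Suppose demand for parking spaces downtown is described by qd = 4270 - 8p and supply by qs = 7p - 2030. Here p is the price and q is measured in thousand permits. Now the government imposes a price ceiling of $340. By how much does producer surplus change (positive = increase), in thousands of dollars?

-50400

Without the control the market clears where 4270 - 8p = 7p - 2030, i.e. p* = 420 and q* = 910.
The ceiling of 340 is below the equilibrium price 420, so it binds.
At p = 340: qd = 4270 - 8·340 = 1550 and qs = 7·340 - 2030 = 350.
Producer surplus without the control is ½ · (420 - 290) · 910 = 59150.
With the ceiling, producers sell 350 units at 340, so PS = ½ · (340 - 290) · 350 = 8750.
Change in producer surplus = 8750 - 59150 = -50400.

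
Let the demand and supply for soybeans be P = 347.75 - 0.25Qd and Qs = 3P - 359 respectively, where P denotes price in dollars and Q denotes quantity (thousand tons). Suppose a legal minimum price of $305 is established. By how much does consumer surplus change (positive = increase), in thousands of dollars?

Rearranging demand gives Qd = 1391 - 4P. Without the control the market clears where 1391 - 4P = 3P - 359, i.e. P* = 250 and Q* = 391.
Because the floor (305) lies above the market-clearing price, it is binding.
At P = 305: Qd = 1391 - 4·305 = 171 and Qs = 3·305 - 359 = 556.
Consumer surplus without the control is ½ · (347.75 - 250) · 391 = 19110.125.
With the floor, consumers buy 171 units at 305, so CS = ½ · (347.75 - 305) · 171 = 3655.125.
Change in consumer surplus = 3655.125 - 19110.125 = -15455.

-15455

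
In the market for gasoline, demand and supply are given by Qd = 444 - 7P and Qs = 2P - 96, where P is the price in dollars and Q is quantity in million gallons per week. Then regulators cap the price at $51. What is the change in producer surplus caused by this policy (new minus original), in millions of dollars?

-135

Setting quantity demanded equal to quantity supplied, 444 - 7P = 2P - 96, gives P* = 60 and Q* = 24.
Since 51 < 60, the ceiling is binding.
At P = 51: Qd = 444 - 7·51 = 87 and Qs = 2·51 - 96 = 6.
Producer surplus without the control is ½ · (60 - 48) · 24 = 144.
With the ceiling, producers sell 6 units at 51, so PS = ½ · (51 - 48) · 6 = 9.
Change in producer surplus = 9 - 144 = -135.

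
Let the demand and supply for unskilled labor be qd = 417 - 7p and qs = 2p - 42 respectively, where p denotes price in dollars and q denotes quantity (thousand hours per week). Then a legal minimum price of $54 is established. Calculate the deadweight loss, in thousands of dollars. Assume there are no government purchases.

141.75

In a free market, 417 - 7p = 2p - 42 gives the equilibrium p* = 51, q* = 60.
The floor of 54 is above the equilibrium price 51, so it binds.
At p = 54: qd = 417 - 7·54 = 39 and qs = 2·54 - 42 = 66.
Quantity traded falls to 39. At q = 39 the demand price is (417 - 39)/7 = 54 and the supply price is (42 + 39)/2 = 40.5.
Deadweight loss = ½ · (54 - 40.5) · (60 - 39) = ½ · 13.5 · 21 = 141.75.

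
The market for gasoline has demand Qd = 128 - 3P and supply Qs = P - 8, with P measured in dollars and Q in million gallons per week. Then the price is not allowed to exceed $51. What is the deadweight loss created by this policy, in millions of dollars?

Equilibrium: 128 - 3P = P - 8, so 136 = 4P and P* = 34, Q* = 26.
Since 51 is above P* = 34, the ceiling does not bind and the free-market outcome prevails.
Since the control does not bind, no trades are prevented and deadweight loss is zero.

0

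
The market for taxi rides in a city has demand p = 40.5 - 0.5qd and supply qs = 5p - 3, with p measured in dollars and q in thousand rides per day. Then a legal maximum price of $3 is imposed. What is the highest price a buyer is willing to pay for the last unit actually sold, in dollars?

34.5

Rearranging demand gives qd = 81 - 2p. In a free market, 81 - 2p = 5p - 3 gives the equilibrium p* = 12, q* = 57.
Because the ceiling (3) lies below the market-clearing price, it is binding.
At p = 3: qd = 81 - 2·3 = 75 and qs = 5·3 - 3 = 12.
Only 12 units reach the market. On the demand curve, the marginal buyer's willingness to pay at q = 12 is (81 - 12)/2 = 34.5.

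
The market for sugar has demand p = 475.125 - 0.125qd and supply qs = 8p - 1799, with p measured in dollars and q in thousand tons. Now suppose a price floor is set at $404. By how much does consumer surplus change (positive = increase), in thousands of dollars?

Rearranging demand gives qd = 3801 - 8p. Equilibrium: 3801 - 8p = 8p - 1799, so 5600 = 16p and p* = 350, q* = 1001.
The floor of 404 is above the equilibrium price 350, so it binds.
At p = 404: qd = 3801 - 8·404 = 569 and qs = 8·404 - 1799 = 1433.
Consumer surplus without the control is ½ · (475.125 - 350) · 1001 = 62625.0625.
With the floor, consumers buy 569 units at 404, so CS = ½ · (475.125 - 404) · 569 = 20235.0625.
Change in consumer surplus = 20235.0625 - 62625.0625 = -42390.

-42390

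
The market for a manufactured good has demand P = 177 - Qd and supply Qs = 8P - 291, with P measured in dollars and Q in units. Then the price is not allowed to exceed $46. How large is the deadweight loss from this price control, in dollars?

Rearranging demand gives Qd = 177 - P. Setting quantity demanded equal to quantity supplied, 177 - P = 8P - 291, gives P* = 52 and Q* = 125.
Because the ceiling (46) lies below the market-clearing price, it is binding.
At P = 46: Qd = 177 - 46 = 131 and Qs = 8·46 - 291 = 77.
Quantity traded falls to 77. At Q = 77 the demand price is 177 - 77 = 100 and the supply price is (291 + 77)/8 = 46.
Deadweight loss = ½ · (100 - 46) · (125 - 77) = ½ · 54 · 48 = 1296.

1296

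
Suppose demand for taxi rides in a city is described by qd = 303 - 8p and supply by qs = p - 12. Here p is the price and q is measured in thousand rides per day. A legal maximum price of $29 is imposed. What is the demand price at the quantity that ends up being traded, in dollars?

35.75

In a free market, 303 - 8p = p - 12 gives the equilibrium p* = 35, q* = 23.
Since 29 < 35, the ceiling is binding.
At p = 29: qd = 303 - 8·29 = 71 and qs = 29 - 12 = 17.
Only 17 units reach the market. On the demand curve, the marginal buyer's willingness to pay at q = 17 is (303 - 17)/8 = 35.75.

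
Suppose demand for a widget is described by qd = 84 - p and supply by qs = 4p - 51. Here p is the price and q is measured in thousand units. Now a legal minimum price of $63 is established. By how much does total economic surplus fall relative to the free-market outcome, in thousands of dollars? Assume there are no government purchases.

In a free market, 84 - p = 4p - 51 gives the equilibrium p* = 27, q* = 57.
Since 63 > 27, the floor is binding.
At p = 63: qd = 84 - 63 = 21 and qs = 4·63 - 51 = 201.
Quantity traded falls to 21. At q = 21 the demand price is 84 - 21 = 63 and the supply price is (51 + 21)/4 = 18.
Deadweight loss = ½ · (63 - 18) · (57 - 21) = ½ · 45 · 36 = 810.

810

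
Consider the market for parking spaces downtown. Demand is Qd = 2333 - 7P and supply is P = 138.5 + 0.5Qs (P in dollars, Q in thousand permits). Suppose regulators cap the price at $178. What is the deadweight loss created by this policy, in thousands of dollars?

16128

Rearranging supply gives Qs = 2P - 277. Setting quantity demanded equal to quantity supplied, 2333 - 7P = 2P - 277, gives P* = 290 and Q* = 303.
The ceiling of 178 is below the equilibrium price 290, so it binds.
At P = 178: Qd = 2333 - 7·178 = 1087 and Qs = 2·178 - 277 = 79.
Quantity traded falls to 79. At Q = 79 the demand price is (2333 - 79)/7 = 322 and the supply price is (277 + 79)/2 = 178.
Deadweight loss = ½ · (322 - 178) · (303 - 79) = ½ · 144 · 224 = 16128.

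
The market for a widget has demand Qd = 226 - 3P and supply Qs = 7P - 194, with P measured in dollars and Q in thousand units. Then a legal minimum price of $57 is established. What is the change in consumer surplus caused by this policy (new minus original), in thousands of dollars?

Without the control the market clears where 226 - 3P = 7P - 194, i.e. P* = 42 and Q* = 100.
Because the floor (57) lies above the market-clearing price, it is binding.
At P = 57: Qd = 226 - 3·57 = 55 and Qs = 7·57 - 194 = 205.
Consumer surplus without the control is ½ · (226/3 - 42) · 100 = 5000/3.
With the floor, consumers buy 55 units at 57, so CS = ½ · (226/3 - 57) · 55 = 3025/6.
Change in consumer surplus = 3025/6 - 5000/3 = -1162.5.

-1162.5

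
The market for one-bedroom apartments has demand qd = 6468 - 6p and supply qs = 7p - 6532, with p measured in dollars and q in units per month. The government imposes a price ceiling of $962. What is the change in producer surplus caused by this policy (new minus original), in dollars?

-12730

Equilibrium: 6468 - 6p = 7p - 6532, so 13000 = 13p and p* = 1000, q* = 468.
The ceiling of 962 is below the equilibrium price 1000, so it binds.
At p = 962: qd = 6468 - 6·962 = 696 and qs = 7·962 - 6532 = 202.
Producer surplus without the control is ½ · (1000 - 6532/7) · 468 = 109512/7.
With the ceiling, producers sell 202 units at 962, so PS = ½ · (962 - 6532/7) · 202 = 20402/7.
Change in producer surplus = 20402/7 - 109512/7 = -12730.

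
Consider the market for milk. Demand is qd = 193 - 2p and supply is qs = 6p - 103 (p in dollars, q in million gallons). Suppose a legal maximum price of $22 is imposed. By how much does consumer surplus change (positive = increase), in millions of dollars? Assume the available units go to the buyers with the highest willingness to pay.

-1590

Equilibrium: 193 - 2p = 6p - 103, so 296 = 8p and p* = 37, q* = 119.
Because the ceiling (22) lies below the market-clearing price, it is binding.
At p = 22: qd = 193 - 2·22 = 149 and qs = 6·22 - 103 = 29.
Consumer surplus without the control is ½ · (96.5 - 37) · 119 = 3540.25.
With the ceiling, 29 units are sold at 22 (assume they go to the highest-value buyers). The demand price at q = 29 is 82, so CS = ½ · [(96.5 - 22) + (82 - 22)] · 29 = 1950.25.
Change in consumer surplus = 1950.25 - 3540.25 = -1590.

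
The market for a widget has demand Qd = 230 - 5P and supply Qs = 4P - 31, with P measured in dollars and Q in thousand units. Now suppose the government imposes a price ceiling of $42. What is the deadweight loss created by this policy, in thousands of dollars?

0

Equilibrium: 230 - 5P = 4P - 31, so 261 = 9P and P* = 29, Q* = 85.
The ceiling of 42 is above the equilibrium price 29, so it is not binding; the market clears at P* = 29, Q* = 85.
Since the control does not bind, no trades are prevented and deadweight loss is zero.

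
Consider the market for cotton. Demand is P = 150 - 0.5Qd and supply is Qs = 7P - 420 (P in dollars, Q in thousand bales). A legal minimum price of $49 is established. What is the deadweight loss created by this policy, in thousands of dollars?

Rearranging demand gives Qd = 300 - 2P. Without the control the market clears where 300 - 2P = 7P - 420, i.e. P* = 80 and Q* = 140.
The floor of 49 is below the equilibrium price 80, so it is not binding; the market clears at P* = 80, Q* = 140.
Since the control does not bind, no trades are prevented and deadweight loss is zero.

0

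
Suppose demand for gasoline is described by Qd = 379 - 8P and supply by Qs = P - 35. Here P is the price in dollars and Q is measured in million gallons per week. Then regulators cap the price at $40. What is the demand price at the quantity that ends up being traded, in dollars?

Equilibrium: 379 - 8P = P - 35, so 414 = 9P and P* = 46, Q* = 11.
The ceiling of 40 is below the equilibrium price 46, so it binds.
At P = 40: Qd = 379 - 8·40 = 59 and Qs = 40 - 35 = 5.
Only 5 units reach the market. On the demand curve, the marginal buyer's willingness to pay at Q = 5 is (379 - 5)/8 = 46.75.

46.75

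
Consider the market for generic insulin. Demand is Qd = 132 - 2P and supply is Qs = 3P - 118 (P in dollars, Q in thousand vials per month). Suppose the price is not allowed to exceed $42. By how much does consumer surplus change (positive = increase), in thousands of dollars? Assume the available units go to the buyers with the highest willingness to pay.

Without the control the market clears where 132 - 2P = 3P - 118, i.e. P* = 50 and Q* = 32.
The ceiling of 42 is below the equilibrium price 50, so it binds.
At P = 42: Qd = 132 - 2·42 = 48 and Qs = 3·42 - 118 = 8.
Consumer surplus without the control is ½ · (66 - 50) · 32 = 256.
With the ceiling, 8 units are sold at 42 (assume they go to the highest-value buyers). The demand price at Q = 8 is 62, so CS = ½ · [(66 - 42) + (62 - 42)] · 8 = 176.
Change in consumer surplus = 176 - 256 = -80.

-80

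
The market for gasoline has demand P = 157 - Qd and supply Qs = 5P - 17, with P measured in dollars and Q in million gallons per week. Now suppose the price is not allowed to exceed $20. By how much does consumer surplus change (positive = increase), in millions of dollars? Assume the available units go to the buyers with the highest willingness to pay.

-265.5

Rearranging demand gives Qd = 157 - P. Without the control the market clears where 157 - P = 5P - 17, i.e. P* = 29 and Q* = 128.
The ceiling of 20 is below the equilibrium price 29, so it binds.
At P = 20: Qd = 157 - 20 = 137 and Qs = 5·20 - 17 = 83.
Consumer surplus without the control is ½ · (157 - 29) · 128 = 8192.
With the ceiling, 83 units are sold at 20 (assume they go to the highest-value buyers). The demand price at Q = 83 is 74, so CS = ½ · [(157 - 20) + (74 - 20)] · 83 = 7926.5.
Change in consumer surplus = 7926.5 - 8192 = -265.5.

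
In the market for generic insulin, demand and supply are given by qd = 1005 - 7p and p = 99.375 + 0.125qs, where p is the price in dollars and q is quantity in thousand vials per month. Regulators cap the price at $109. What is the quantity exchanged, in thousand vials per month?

77

Rearranging supply gives qs = 8p - 795. In a free market, 1005 - 7p = 8p - 795 gives the equilibrium p* = 120, q* = 165.
Because the ceiling (109) lies below the market-clearing price, it is binding.
At p = 109: qd = 1005 - 7·109 = 242 and qs = 8·109 - 795 = 77.
The quantity actually transacted is the short side, supply: 77.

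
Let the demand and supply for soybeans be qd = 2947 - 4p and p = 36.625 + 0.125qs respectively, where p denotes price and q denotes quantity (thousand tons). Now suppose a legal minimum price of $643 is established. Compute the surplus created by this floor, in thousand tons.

Rearranging supply gives qs = 8p - 293. Setting quantity demanded equal to quantity supplied, 2947 - 4p = 8p - 293, gives p* = 270 and q* = 1867.
The floor of 643 is above the equilibrium price 270, so it binds.
At p = 643: qd = 2947 - 4·643 = 375 and qs = 8·643 - 293 = 4851.
Surplus = qs - qd = 4851 - 375 = 4476.

4476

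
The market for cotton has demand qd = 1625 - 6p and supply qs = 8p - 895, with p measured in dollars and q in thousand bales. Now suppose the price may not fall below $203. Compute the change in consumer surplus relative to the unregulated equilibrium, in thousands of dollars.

Without the control the market clears where 1625 - 6p = 8p - 895, i.e. p* = 180 and q* = 545.
Since 203 > 180, the floor is binding.
At p = 203: qd = 1625 - 6·203 = 407 and qs = 8·203 - 895 = 729.
Consumer surplus without the control is ½ · (1625/6 - 180) · 545 = 297025/12.
With the floor, consumers buy 407 units at 203, so CS = ½ · (1625/6 - 203) · 407 = 165649/12.
Change in consumer surplus = 165649/12 - 297025/12 = -10948.

-10948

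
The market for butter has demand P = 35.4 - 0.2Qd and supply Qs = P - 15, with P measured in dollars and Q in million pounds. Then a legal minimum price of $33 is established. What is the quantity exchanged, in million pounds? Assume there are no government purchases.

Rearranging demand gives Qd = 177 - 5P. Equilibrium: 177 - 5P = P - 15, so 192 = 6P and P* = 32, Q* = 17.
Since 33 > 32, the floor is binding.
At P = 33: Qd = 177 - 5·33 = 12 and Qs = 33 - 15 = 18.
The quantity actually transacted is the short side, demand: 12.

12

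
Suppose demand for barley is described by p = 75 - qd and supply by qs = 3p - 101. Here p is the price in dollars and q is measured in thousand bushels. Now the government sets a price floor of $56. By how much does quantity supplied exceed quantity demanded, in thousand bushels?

Rearranging demand gives qd = 75 - p. Setting quantity demanded equal to quantity supplied, 75 - p = 3p - 101, gives p* = 44 and q* = 31.
Because the floor (56) lies above the market-clearing price, it is binding.
At p = 56: qd = 75 - 56 = 19 and qs = 3·56 - 101 = 67.
Surplus = qs - qd = 67 - 19 = 48.

48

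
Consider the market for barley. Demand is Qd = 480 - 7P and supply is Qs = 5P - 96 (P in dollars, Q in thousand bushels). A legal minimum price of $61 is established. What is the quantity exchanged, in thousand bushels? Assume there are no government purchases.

53

In a free market, 480 - 7P = 5P - 96 gives the equilibrium P* = 48, Q* = 144.
The floor of 61 is above the equilibrium price 48, so it binds.
At P = 61: Qd = 480 - 7·61 = 53 and Qs = 5·61 - 96 = 209.
The quantity actually transacted is the short side, demand: 53.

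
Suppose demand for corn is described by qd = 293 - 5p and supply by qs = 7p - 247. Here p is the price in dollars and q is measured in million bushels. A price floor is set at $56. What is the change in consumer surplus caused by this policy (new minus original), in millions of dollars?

Equilibrium: 293 - 5p = 7p - 247, so 540 = 12p and p* = 45, q* = 68.
Since 56 > 45, the floor is binding.
At p = 56: qd = 293 - 5·56 = 13 and qs = 7·56 - 247 = 145.
Consumer surplus without the control is ½ · (58.6 - 45) · 68 = 462.4.
With the floor, consumers buy 13 units at 56, so CS = ½ · (58.6 - 56) · 13 = 16.9.
Change in consumer surplus = 16.9 - 462.4 = -445.5.

-445.5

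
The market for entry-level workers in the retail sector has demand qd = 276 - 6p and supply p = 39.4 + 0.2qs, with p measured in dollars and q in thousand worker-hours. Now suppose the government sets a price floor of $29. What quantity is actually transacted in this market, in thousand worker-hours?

18

Rearranging supply gives qs = 5p - 197. Equilibrium: 276 - 6p = 5p - 197, so 473 = 11p and p* = 43, q* = 18.
Since 29 is below p* = 43, the floor does not bind and the free-market outcome prevails.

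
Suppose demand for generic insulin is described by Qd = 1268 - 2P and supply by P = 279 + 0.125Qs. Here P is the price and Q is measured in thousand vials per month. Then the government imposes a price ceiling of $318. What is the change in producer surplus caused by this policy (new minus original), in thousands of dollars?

-14080

Rearranging supply gives Qs = 8P - 2232. Setting quantity demanded equal to quantity supplied, 1268 - 2P = 8P - 2232, gives P* = 350 and Q* = 568.
Because the ceiling (318) lies below the market-clearing price, it is binding.
At P = 318: Qd = 1268 - 2·318 = 632 and Qs = 8·318 - 2232 = 312.
Producer surplus without the control is ½ · (350 - 279) · 568 = 20164.
With the ceiling, producers sell 312 units at 318, so PS = ½ · (318 - 279) · 312 = 6084.
Change in producer surplus = 6084 - 20164 = -14080.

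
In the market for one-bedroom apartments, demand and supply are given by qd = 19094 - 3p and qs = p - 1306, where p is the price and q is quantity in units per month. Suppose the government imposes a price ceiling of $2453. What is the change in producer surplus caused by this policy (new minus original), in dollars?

-6539413.5

Without the control the market clears where 19094 - 3p = p - 1306, i.e. p* = 5100 and q* = 3794.
The ceiling of 2453 is below the equilibrium price 5100, so it binds.
At p = 2453: qd = 19094 - 3·2453 = 11735 and qs = 2453 - 1306 = 1147.
Producer surplus without the control is ½ · (5100 - 1306) · 3794 = 7197218.
With the ceiling, producers sell 1147 units at 2453, so PS = ½ · (2453 - 1306) · 1147 = 657804.5.
Change in producer surplus = 657804.5 - 7197218 = -6539413.5.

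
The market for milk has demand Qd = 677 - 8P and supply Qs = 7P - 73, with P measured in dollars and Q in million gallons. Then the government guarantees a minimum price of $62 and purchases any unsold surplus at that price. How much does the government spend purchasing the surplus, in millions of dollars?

Setting quantity demanded equal to quantity supplied, 677 - 8P = 7P - 73, gives P* = 50 and Q* = 277.
Because the floor (62) lies above the market-clearing price, it is binding.
At P = 62: Qd = 677 - 8·62 = 181 and Qs = 7·62 - 73 = 361.
Surplus = Qs - Qd = 180.
Government expenditure = surplus × support price = 180 × 62 = 11160.

11160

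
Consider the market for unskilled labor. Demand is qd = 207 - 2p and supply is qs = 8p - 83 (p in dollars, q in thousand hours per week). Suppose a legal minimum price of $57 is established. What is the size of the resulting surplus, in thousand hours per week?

In a free market, 207 - 2p = 8p - 83 gives the equilibrium p* = 29, q* = 149.
Since 57 > 29, the floor is binding.
At p = 57: qd = 207 - 2·57 = 93 and qs = 8·57 - 83 = 373.
Surplus = qs - qd = 373 - 93 = 280.

280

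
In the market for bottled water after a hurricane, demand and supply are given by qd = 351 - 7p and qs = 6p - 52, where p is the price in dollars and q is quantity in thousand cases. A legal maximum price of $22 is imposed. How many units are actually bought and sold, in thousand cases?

80

Setting quantity demanded equal to quantity supplied, 351 - 7p = 6p - 52, gives p* = 31 and q* = 134.
Since 22 < 31, the ceiling is binding.
At p = 22: qd = 351 - 7·22 = 197 and qs = 6·22 - 52 = 80.
The quantity actually transacted is the short side, supply: 80.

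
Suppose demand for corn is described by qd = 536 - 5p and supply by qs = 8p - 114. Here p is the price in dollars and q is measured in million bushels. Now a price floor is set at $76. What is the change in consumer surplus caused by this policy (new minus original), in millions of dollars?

-5746

In a free market, 536 - 5p = 8p - 114 gives the equilibrium p* = 50, q* = 286.
The floor of 76 is above the equilibrium price 50, so it binds.
At p = 76: qd = 536 - 5·76 = 156 and qs = 8·76 - 114 = 494.
Consumer surplus without the control is ½ · (107.2 - 50) · 286 = 8179.6.
With the floor, consumers buy 156 units at 76, so CS = ½ · (107.2 - 76) · 156 = 2433.6.
Change in consumer surplus = 2433.6 - 8179.6 = -5746.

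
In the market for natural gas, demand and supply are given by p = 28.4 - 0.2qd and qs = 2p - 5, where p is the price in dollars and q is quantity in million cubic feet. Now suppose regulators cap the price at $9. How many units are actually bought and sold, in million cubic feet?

13

Rearranging demand gives qd = 142 - 5p. Equilibrium: 142 - 5p = 2p - 5, so 147 = 7p and p* = 21, q* = 37.
The ceiling of 9 is below the equilibrium price 21, so it binds.
At p = 9: qd = 142 - 5·9 = 97 and qs = 2·9 - 5 = 13.
The quantity actually transacted is the short side, supply: 13.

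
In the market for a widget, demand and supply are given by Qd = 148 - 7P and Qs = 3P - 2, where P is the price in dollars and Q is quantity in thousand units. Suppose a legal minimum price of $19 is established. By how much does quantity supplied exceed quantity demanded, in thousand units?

40

In a free market, 148 - 7P = 3P - 2 gives the equilibrium P* = 15, Q* = 43.
The floor of 19 is above the equilibrium price 15, so it binds.
At P = 19: Qd = 148 - 7·19 = 15 and Qs = 3·19 - 2 = 55.
Surplus = Qs - Qd = 55 - 15 = 40.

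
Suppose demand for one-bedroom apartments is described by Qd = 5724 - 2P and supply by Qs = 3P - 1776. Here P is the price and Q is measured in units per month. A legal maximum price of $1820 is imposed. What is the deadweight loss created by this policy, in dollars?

Setting quantity demanded equal to quantity supplied, 5724 - 2P = 3P - 1776, gives P* = 1500 and Q* = 2724.
The ceiling of 1820 is above the equilibrium price 1500, so it is not binding; the market clears at P* = 1500, Q* = 2724.
Since the control does not bind, no trades are prevented and deadweight loss is zero.

0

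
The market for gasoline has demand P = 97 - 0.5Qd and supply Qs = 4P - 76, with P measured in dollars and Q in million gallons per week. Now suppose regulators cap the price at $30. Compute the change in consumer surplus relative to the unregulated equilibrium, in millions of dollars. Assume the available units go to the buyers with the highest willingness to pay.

Rearranging demand gives Qd = 194 - 2P. In a free market, 194 - 2P = 4P - 76 gives the equilibrium P* = 45, Q* = 104.
Because the ceiling (30) lies below the market-clearing price, it is binding.
At P = 30: Qd = 194 - 2·30 = 134 and Qs = 4·30 - 76 = 44.
Consumer surplus without the control is ½ · (97 - 45) · 104 = 2704.
With the ceiling, 44 units are sold at 30 (assume they go to the highest-value buyers). The demand price at Q = 44 is 75, so CS = ½ · [(97 - 30) + (75 - 30)] · 44 = 2464.
Change in consumer surplus = 2464 - 2704 = -240.

-240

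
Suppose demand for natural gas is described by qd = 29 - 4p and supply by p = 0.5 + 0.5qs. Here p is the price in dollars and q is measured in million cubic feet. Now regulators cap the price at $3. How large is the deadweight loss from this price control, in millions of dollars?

Rearranging supply gives qs = 2p - 1. Equilibrium: 29 - 4p = 2p - 1, so 30 = 6p and p* = 5, q* = 9.
Since 3 < 5, the ceiling is binding.
At p = 3: qd = 29 - 4·3 = 17 and qs = 2·3 - 1 = 5.
Quantity traded falls to 5. At q = 5 the demand price is (29 - 5)/4 = 6 and the supply price is (1 + 5)/2 = 3.
Deadweight loss = ½ · (6 - 3) · (9 - 5) = ½ · 3 · 4 = 6.

6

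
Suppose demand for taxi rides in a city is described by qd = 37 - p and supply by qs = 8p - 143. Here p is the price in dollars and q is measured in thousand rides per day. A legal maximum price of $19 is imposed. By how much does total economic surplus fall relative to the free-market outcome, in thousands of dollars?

Without the control the market clears where 37 - p = 8p - 143, i.e. p* = 20 and q* = 17.
Since 19 < 20, the ceiling is binding.
At p = 19: qd = 37 - 19 = 18 and qs = 8·19 - 143 = 9.
Quantity traded falls to 9. At q = 9 the demand price is 37 - 9 = 28 and the supply price is (143 + 9)/8 = 19.
Deadweight loss = ½ · (28 - 19) · (17 - 9) = ½ · 9 · 8 = 36.

36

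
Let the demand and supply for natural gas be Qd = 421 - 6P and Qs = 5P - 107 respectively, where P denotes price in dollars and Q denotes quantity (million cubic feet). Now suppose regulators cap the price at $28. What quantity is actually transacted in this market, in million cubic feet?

In a free market, 421 - 6P = 5P - 107 gives the equilibrium P* = 48, Q* = 133.
Since 28 < 48, the ceiling is binding.
At P = 28: Qd = 421 - 6·28 = 253 and Qs = 5·28 - 107 = 33.
The quantity actually transacted is the short side, supply: 33.

33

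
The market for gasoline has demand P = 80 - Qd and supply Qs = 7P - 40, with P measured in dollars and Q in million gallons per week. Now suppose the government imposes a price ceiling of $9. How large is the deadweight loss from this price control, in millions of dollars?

1008

Rearranging demand gives Qd = 80 - P. Equilibrium: 80 - P = 7P - 40, so 120 = 8P and P* = 15, Q* = 65.
Because the ceiling (9) lies below the market-clearing price, it is binding.
At P = 9: Qd = 80 - 9 = 71 and Qs = 7·9 - 40 = 23.
Quantity traded falls to 23. At Q = 23 the demand price is 80 - 23 = 57 and the supply price is (40 + 23)/7 = 9.
Deadweight loss = ½ · (57 - 9) · (65 - 23) = ½ · 48 · 42 = 1008.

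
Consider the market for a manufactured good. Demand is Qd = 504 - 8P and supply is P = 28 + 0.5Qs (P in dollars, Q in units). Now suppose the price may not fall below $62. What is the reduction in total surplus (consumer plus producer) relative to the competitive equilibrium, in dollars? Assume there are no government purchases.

720

Rearranging supply gives Qs = 2P - 56. In a free market, 504 - 8P = 2P - 56 gives the equilibrium P* = 56, Q* = 56.
The floor of 62 is above the equilibrium price 56, so it binds.
At P = 62: Qd = 504 - 8·62 = 8 and Qs = 2·62 - 56 = 68.
Quantity traded falls to 8. At Q = 8 the demand price is (504 - 8)/8 = 62 and the supply price is (56 + 8)/2 = 32.
Deadweight loss = ½ · (62 - 32) · (56 - 8) = ½ · 30 · 48 = 720.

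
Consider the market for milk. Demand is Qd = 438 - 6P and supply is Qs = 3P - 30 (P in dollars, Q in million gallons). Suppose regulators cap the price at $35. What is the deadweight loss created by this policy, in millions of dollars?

650.25

Without the control the market clears where 438 - 6P = 3P - 30, i.e. P* = 52 and Q* = 126.
Since 35 < 52, the ceiling is binding.
At P = 35: Qd = 438 - 6·35 = 228 and Qs = 3·35 - 30 = 75.
Quantity traded falls to 75. At Q = 75 the demand price is (438 - 75)/6 = 60.5 and the supply price is (30 + 75)/3 = 35.
Deadweight loss = ½ · (60.5 - 35) · (126 - 75) = ½ · 25.5 · 51 = 650.25.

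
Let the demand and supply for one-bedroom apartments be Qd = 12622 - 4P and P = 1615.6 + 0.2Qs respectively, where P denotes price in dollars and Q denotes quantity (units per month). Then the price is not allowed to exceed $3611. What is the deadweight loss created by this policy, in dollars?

Rearranging supply gives Qs = 5P - 8078. Without the control the market clears where 12622 - 4P = 5P - 8078, i.e. P* = 2300 and Q* = 3422.
The ceiling of 3611 is above the equilibrium price 2300, so it is not binding; the market clears at P* = 2300, Q* = 3422.
Since the control does not bind, no trades are prevented and deadweight loss is zero.

0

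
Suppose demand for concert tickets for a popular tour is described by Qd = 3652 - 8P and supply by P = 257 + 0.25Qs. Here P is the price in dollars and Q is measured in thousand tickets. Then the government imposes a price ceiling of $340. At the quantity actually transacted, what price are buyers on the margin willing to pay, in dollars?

Rearranging supply gives Qs = 4P - 1028. In a free market, 3652 - 8P = 4P - 1028 gives the equilibrium P* = 390, Q* = 532.
Because the ceiling (340) lies below the market-clearing price, it is binding.
At P = 340: Qd = 3652 - 8·340 = 932 and Qs = 4·340 - 1028 = 332.
Only 332 units reach the market. On the demand curve, the marginal buyer's willingness to pay at Q = 332 is (3652 - 332)/8 = 415.

415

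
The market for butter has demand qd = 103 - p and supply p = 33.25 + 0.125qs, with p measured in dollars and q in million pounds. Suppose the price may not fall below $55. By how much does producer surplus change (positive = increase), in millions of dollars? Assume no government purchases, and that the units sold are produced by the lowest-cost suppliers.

Rearranging supply gives qs = 8p - 266. In a free market, 103 - p = 8p - 266 gives the equilibrium p* = 41, q* = 62.
Because the floor (55) lies above the market-clearing price, it is binding.
At p = 55: qd = 103 - 55 = 48 and qs = 8·55 - 266 = 174.
Producer surplus without the control is ½ · (41 - 33.25) · 62 = 240.25.
With the floor, 48 units are sold at 55. The supply price at q = 48 is 39.25, so PS = ½ · [(55 - 33.25) + (55 - 39.25)] · 48 = 900.
Change in producer surplus = 900 - 240.25 = 659.75.

659.75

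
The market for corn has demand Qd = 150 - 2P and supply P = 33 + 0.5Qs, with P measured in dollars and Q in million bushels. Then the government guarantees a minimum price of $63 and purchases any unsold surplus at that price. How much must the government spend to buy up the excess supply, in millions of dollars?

2268

Rearranging supply gives Qs = 2P - 66. Equilibrium: 150 - 2P = 2P - 66, so 216 = 4P and P* = 54, Q* = 42.
The floor of 63 is above the equilibrium price 54, so it binds.
At P = 63: Qd = 150 - 2·63 = 24 and Qs = 2·63 - 66 = 60.
Surplus = Qs - Qd = 36.
Government expenditure = surplus × support price = 36 × 63 = 2268.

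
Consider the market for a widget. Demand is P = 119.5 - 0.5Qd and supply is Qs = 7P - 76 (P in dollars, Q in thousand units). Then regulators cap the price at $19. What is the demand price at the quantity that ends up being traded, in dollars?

Rearranging demand gives Qd = 239 - 2P. In a free market, 239 - 2P = 7P - 76 gives the equilibrium P* = 35, Q* = 169.
Because the ceiling (19) lies below the market-clearing price, it is binding.
At P = 19: Qd = 239 - 2·19 = 201 and Qs = 7·19 - 76 = 57.
Only 57 units reach the market. On the demand curve, the marginal buyer's willingness to pay at Q = 57 is (239 - 57)/2 = 91.

91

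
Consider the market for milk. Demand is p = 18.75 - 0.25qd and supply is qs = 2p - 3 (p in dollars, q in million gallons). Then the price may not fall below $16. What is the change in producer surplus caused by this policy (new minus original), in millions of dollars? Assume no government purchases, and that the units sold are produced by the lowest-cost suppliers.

Rearranging demand gives qd = 75 - 4p. Setting quantity demanded equal to quantity supplied, 75 - 4p = 2p - 3, gives p* = 13 and q* = 23.
The floor of 16 is above the equilibrium price 13, so it binds.
At p = 16: qd = 75 - 4·16 = 11 and qs = 2·16 - 3 = 29.
Producer surplus without the control is ½ · (13 - 1.5) · 23 = 132.25.
With the floor, 11 units are sold at 16. The supply price at q = 11 is 7, so PS = ½ · [(16 - 1.5) + (16 - 7)] · 11 = 129.25.
Change in producer surplus = 129.25 - 132.25 = -3.

-3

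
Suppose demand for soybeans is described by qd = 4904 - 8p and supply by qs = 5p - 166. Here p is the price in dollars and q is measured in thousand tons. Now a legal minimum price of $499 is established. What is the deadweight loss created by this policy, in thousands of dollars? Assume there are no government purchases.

123562.4

Equilibrium: 4904 - 8p = 5p - 166, so 5070 = 13p and p* = 390, q* = 1784.
Because the floor (499) lies above the market-clearing price, it is binding.
At p = 499: qd = 4904 - 8·499 = 912 and qs = 5·499 - 166 = 2329.
Quantity traded falls to 912. At q = 912 the demand price is (4904 - 912)/8 = 499 and the supply price is (166 + 912)/5 = 215.6.
Deadweight loss = ½ · (499 - 215.6) · (1784 - 912) = ½ · 283.4 · 872 = 123562.4.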